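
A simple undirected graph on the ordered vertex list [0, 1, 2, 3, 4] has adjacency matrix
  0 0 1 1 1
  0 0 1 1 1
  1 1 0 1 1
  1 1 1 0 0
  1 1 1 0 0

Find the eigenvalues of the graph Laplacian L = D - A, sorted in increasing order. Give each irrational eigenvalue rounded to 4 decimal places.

[0, 3, 3, 5, 5]

Reading degrees in the order [0, 1, 2, 3, 4] gives [3, 3, 4, 3, 3]; set D = diag(3, 3, 4, 3, 3) and form L = D - A. Since every row of L sums to 0, the all-ones vector is in the kernel and 0 is an eigenvalue. The single zero eigenvalue shows the graph is connected. By the matrix-tree theorem the graph has (1/5) * product of the nonzero eigenvalues = 45 spanning trees.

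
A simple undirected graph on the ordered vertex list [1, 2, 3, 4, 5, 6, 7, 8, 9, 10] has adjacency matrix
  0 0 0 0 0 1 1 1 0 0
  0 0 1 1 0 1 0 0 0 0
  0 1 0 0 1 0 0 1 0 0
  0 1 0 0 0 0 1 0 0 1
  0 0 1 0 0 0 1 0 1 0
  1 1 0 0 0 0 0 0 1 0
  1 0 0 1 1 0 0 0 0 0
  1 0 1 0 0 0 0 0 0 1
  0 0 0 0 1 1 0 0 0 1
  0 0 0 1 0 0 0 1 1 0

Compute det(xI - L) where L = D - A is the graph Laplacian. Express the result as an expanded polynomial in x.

Reading degrees in the order [1, 2, 3, 4, 5, 6, 7, 8, 9, 10] gives [3, 3, 3, 3, 3, 3, 3, 3, 3, 3]; set D = diag(3, 3, 3, 3, 3, 3, 3, 3, 3, 3) and form L = D - A. L has integer entries, so p(x) = det(xI - L) has integer coefficients. Expanding the determinant yields x^10 - 30x^9 + 390x^8 - 2880x^7 + 13305x^6 - 39882x^5 + 77640x^4 - 94800x^3 + 66000x^2 - 20000x. The coefficient of x^9 equals -trace(L) = -30, matching the sum of degrees. By the matrix-tree theorem the graph has (1/10) * product of the nonzero eigenvalues = 2000 spanning trees.

x^10 - 30x^9 + 390x^8 - 2880x^7 + 13305x^6 - 39882x^5 + 77640x^4 - 94800x^3 + 66000x^2 - 20000x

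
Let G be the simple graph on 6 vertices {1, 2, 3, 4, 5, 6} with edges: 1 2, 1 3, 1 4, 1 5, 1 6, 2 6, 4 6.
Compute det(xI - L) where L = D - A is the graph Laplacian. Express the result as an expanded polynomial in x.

x^6 - 14x^5 + 69x^4 - 148x^3 + 140x^2 - 48x

Each diagonal entry of L is the vertex degree and each off-diagonal entry is -1 where an edge is present, 0 otherwise; in the order [1, 2, 3, 4, 5, 6] the diagonal is [5, 2, 1, 2, 1, 3]. L has integer entries, so p(x) = det(xI - L) has integer coefficients. Expanding the determinant yields x^6 - 14x^5 + 69x^4 - 148x^3 + 140x^2 - 48x. The coefficient of x^5 equals -trace(L) = -14, matching the sum of degrees.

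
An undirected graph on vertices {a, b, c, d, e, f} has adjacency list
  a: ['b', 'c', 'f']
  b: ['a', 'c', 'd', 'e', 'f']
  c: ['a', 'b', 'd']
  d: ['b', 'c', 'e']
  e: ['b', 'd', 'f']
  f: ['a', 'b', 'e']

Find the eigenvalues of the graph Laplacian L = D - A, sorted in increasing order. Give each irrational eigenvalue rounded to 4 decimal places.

[0, 2.3820, 2.3820, 4.6180, 4.6180, 6]

With the vertex order [a, b, c, d, e, f], the degrees are [3, 5, 3, 3, 3, 3], giving D = diag(3, 5, 3, 3, 3, 3) and L = D - A. The multiplicity of 0 as a Laplacian eigenvalue equals the number of connected components. The single zero eigenvalue shows the graph is connected. By the matrix-tree theorem the graph has (1/6) * product of the nonzero eigenvalues = 121 spanning trees. The largest eigenvalue, 6, is at most the vertex count 6.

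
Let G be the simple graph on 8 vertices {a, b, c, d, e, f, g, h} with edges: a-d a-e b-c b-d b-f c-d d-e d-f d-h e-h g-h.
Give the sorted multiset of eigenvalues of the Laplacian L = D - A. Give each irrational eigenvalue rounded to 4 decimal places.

[0, 0.6176, 1.2179, 2, 2.7831, 4, 4.3451, 7.0363]

Each diagonal entry of L is the vertex degree and each off-diagonal entry is -1 where an edge is present, 0 otherwise; in the order [a, b, c, d, e, f, g, h] the diagonal is [2, 3, 2, 6, 3, 2, 1, 3]. Diagonalising L (or applying a numerical eigensolver to the 8x8 matrix) gives the spectrum above. There is one zero in the spectrum, matching the 1 component.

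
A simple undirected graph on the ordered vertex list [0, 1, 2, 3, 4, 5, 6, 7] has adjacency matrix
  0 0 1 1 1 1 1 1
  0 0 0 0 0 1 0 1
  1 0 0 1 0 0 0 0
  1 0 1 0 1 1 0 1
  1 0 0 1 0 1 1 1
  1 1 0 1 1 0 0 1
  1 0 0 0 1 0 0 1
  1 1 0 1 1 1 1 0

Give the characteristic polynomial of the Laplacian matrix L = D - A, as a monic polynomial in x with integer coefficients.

Each diagonal entry of L is the vertex degree and each off-diagonal entry is -1 where an edge is present, 0 otherwise; in the order [0, 1, 2, 3, 4, 5, 6, 7] the diagonal is [6, 2, 2, 5, 5, 5, 3, 6]. Computing det(xI - L) by cofactor expansion (or equivalently via sum-over-permutations) gives x^8 - 34x^7 + 479x^6 - 3602x^5 + 15496x^4 - 37810x^3 + 48051x^2 - 24424x. The coefficient of x^7 equals -trace(L) = -34, matching the sum of degrees.

x^8 - 34x^7 + 479x^6 - 3602x^5 + 15496x^4 - 37810x^3 + 48051x^2 - 24424x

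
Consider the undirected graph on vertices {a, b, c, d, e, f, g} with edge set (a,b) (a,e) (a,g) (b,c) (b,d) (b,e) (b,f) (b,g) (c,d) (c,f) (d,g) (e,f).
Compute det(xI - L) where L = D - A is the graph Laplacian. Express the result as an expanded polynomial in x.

Each diagonal entry of L is the vertex degree and each off-diagonal entry is -1 where an edge is present, 0 otherwise; in the order [a, b, c, d, e, f, g] the diagonal is [3, 6, 3, 3, 3, 3, 3]. Computing det(xI - L) by cofactor expansion (or equivalently via sum-over-permutations) gives x^7 - 24x^6 + 231x^5 - 1140x^4 + 3036x^3 - 4128x^2 + 2240x. Since p(0) = det(-L) = 0, x divides p(x). The eigenvalues sum to 24, which equals trace(L) = 2|E|.

x^7 - 24x^6 + 231x^5 - 1140x^4 + 3036x^3 - 4128x^2 + 2240x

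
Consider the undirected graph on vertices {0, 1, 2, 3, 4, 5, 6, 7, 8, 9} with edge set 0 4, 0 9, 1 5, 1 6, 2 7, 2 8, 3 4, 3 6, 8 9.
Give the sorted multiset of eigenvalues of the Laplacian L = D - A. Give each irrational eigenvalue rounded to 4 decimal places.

[0, 0.0979, 0.3820, 0.8244, 1.3820, 2, 2.6180, 3.1756, 3.6180, 3.9021]

Reading degrees in the order [0, 1, 2, 3, 4, 5, 6, 7, 8, 9] gives [2, 2, 2, 2, 2, 1, 2, 1, 2, 2]; set D = diag(2, 2, 2, 2, 2, 1, 2, 1, 2, 2) and form L = D - A. L is symmetric positive semidefinite, so every eigenvalue is real and nonnegative. The single zero eigenvalue shows the graph is connected. The eigenvalues sum to 18, which equals trace(L) = 2|E|.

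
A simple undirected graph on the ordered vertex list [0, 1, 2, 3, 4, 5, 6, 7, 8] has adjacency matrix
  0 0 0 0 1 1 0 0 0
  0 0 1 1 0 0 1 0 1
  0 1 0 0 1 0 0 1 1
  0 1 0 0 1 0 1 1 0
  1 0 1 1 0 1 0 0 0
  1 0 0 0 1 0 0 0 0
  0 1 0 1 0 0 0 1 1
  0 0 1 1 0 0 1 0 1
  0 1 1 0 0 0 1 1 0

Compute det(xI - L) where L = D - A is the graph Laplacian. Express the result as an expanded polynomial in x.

Each diagonal entry of L is the vertex degree and each off-diagonal entry is -1 where an edge is present, 0 otherwise; in the order [0, 1, 2, 3, 4, 5, 6, 7, 8] the diagonal is [2, 4, 4, 4, 4, 2, 4, 4, 4]. Computing det(xI - L) by cofactor expansion (or equivalently via sum-over-permutations) gives x^9 - 32x^8 + 436x^7 - 3290x^6 + 14944x^5 - 41412x^4 + 67105x^3 - 55884x^2 + 16416x. The constant term is 0 because L is singular (the all-ones vector lies in its kernel). By the matrix-tree theorem the graph has (1/9) * product of the nonzero eigenvalues = 1824 spanning trees.

x^9 - 32x^8 + 436x^7 - 3290x^6 + 14944x^5 - 41412x^4 + 67105x^3 - 55884x^2 + 16416x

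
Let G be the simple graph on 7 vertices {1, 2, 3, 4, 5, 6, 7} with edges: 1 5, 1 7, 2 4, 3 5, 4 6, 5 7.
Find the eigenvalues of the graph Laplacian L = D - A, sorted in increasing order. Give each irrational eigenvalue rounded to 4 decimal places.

Reading degrees in the order [1, 2, 3, 4, 5, 6, 7] gives [2, 1, 1, 2, 3, 1, 2]; set D = diag(2, 1, 1, 2, 3, 1, 2) and form L = D - A. The multiplicity of 0 as a Laplacian eigenvalue equals the number of connected components. The 2 zero eigenvalues correspond to the 2 connected components. The eigenvalues sum to 12, which equals trace(L) = 2|E|. The largest eigenvalue, 4, is at most the vertex count 7.

[0, 0, 1, 1, 3, 3, 4]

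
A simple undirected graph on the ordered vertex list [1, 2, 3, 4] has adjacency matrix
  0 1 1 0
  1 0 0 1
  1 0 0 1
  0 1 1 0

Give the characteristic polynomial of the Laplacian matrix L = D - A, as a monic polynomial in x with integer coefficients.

With the vertex order [1, 2, 3, 4], the degrees are [2, 2, 2, 2], giving D = diag(2, 2, 2, 2) and L = D - A. The eigenvalues of L are [0, 2, 2, 4]; the characteristic polynomial is the product of (x - lambda_i), which multiplies out to x^4 - 8x^3 + 20x^2 - 16x. The coefficient of x^3 equals -trace(L) = -8, matching the sum of degrees. The eigenvalues sum to 8, which equals trace(L) = 2|E|.

x^4 - 8x^3 + 20x^2 - 16x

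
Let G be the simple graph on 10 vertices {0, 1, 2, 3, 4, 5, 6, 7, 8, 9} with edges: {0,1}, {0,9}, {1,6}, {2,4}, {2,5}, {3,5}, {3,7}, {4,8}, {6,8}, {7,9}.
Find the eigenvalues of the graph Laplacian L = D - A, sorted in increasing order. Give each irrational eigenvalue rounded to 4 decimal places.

Each diagonal entry of L is the vertex degree and each off-diagonal entry is -1 where an edge is present, 0 otherwise; in the order [0, 1, 2, 3, 4, 5, 6, 7, 8, 9] the diagonal is [2, 2, 2, 2, 2, 2, 2, 2, 2, 2]. Since every row of L sums to 0, the all-ones vector is in the kernel and 0 is an eigenvalue. The single zero eigenvalue shows the graph is connected. The largest eigenvalue, 4, is at most the vertex count 10.

[0, 0.3820, 0.3820, 1.3820, 1.3820, 2.6180, 2.6180, 3.6180, 3.6180, 4]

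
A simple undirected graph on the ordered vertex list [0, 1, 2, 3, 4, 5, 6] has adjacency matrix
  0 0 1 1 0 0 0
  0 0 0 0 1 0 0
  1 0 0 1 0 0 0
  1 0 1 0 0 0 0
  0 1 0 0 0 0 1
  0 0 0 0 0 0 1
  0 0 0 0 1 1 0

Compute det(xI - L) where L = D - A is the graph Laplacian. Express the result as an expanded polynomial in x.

Reading degrees in the order [0, 1, 2, 3, 4, 5, 6] gives [2, 1, 2, 2, 2, 1, 2]; set D = diag(2, 1, 2, 2, 2, 1, 2) and form L = D - A. L has integer entries, so p(x) = det(xI - L) has integer coefficients. Expanding the determinant yields x^7 - 12x^6 + 55x^5 - 118x^4 + 114x^3 - 36x^2. Since p(0) = det(-L) = 0, x divides p(x). The largest eigenvalue, 3.4142, is at most the vertex count 7.

x^7 - 12x^6 + 55x^5 - 118x^4 + 114x^3 - 36x^2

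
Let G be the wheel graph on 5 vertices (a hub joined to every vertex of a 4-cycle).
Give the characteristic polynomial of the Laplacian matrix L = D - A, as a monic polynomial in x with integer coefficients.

x^5 - 16x^4 + 94x^3 - 240x^2 + 225x

The graph has 5 vertices and degree multiset [4, 3, 3, 3, 3]; D is the diagonal matrix of degrees and L = D - A. Computing det(xI - L) by cofactor expansion (or equivalently via sum-over-permutations) gives x^5 - 16x^4 + 94x^3 - 240x^2 + 225x. The coefficient of x^4 equals -trace(L) = -16, matching the sum of degrees. The eigenvalues sum to 16, which equals trace(L) = 2|E|. The largest eigenvalue, 5, is at most the vertex count 5.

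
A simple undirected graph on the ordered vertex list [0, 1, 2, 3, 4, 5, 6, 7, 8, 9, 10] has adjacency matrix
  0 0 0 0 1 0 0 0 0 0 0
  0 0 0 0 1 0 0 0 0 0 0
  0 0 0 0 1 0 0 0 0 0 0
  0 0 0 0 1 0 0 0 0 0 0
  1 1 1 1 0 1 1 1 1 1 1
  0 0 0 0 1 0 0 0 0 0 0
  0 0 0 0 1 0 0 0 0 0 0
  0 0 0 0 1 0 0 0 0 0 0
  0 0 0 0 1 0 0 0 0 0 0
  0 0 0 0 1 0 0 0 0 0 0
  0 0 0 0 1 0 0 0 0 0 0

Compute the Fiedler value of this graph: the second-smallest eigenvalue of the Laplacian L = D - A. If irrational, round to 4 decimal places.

1

Each diagonal entry of L is the vertex degree and each off-diagonal entry is -1 where an edge is present, 0 otherwise; in the order [0, 1, 2, 3, 4, 5, 6, 7, 8, 9, 10] the diagonal is [1, 1, 1, 1, 10, 1, 1, 1, 1, 1, 1]. The smallest Laplacian eigenvalue is always 0. The next one, lambda_2 = 1, measures how hard the graph is to disconnect: larger values mean better connectivity. The eigenvalues sum to 20, which equals trace(L) = 2|E|. There is one zero in the spectrum, matching the 1 component.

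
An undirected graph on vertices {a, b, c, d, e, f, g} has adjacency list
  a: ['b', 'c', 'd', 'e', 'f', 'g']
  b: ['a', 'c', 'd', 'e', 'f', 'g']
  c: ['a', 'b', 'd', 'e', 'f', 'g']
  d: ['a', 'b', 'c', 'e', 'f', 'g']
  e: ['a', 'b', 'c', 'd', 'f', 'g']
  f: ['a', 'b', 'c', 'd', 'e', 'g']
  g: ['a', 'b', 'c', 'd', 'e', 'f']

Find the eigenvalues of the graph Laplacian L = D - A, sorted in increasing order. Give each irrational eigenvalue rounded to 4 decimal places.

[0, 7, 7, 7, 7, 7, 7]

Each diagonal entry of L is the vertex degree and each off-diagonal entry is -1 where an edge is present, 0 otherwise; in the order [a, b, c, d, e, f, g] the diagonal is [6, 6, 6, 6, 6, 6, 6]. L is symmetric positive semidefinite, so every eigenvalue is real and nonnegative. By the matrix-tree theorem the graph has (1/7) * product of the nonzero eigenvalues = 16807 spanning trees.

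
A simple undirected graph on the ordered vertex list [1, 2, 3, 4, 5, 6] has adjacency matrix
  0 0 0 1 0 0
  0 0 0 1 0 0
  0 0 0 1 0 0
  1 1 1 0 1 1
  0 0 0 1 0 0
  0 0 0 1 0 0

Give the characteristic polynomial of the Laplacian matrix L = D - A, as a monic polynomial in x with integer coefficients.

Each diagonal entry of L is the vertex degree and each off-diagonal entry is -1 where an edge is present, 0 otherwise; in the order [1, 2, 3, 4, 5, 6] the diagonal is [1, 1, 1, 5, 1, 1]. The eigenvalues of L are [0, 1, 1, 1, 1, 6]; the characteristic polynomial is the product of (x - lambda_i), which multiplies out to x^6 - 10x^5 + 30x^4 - 40x^3 + 25x^2 - 6x. The coefficient of x^5 equals -trace(L) = -10, matching the sum of degrees. The eigenvalues sum to 10, which equals trace(L) = 2|E|.

x^6 - 10x^5 + 30x^4 - 40x^3 + 25x^2 - 6x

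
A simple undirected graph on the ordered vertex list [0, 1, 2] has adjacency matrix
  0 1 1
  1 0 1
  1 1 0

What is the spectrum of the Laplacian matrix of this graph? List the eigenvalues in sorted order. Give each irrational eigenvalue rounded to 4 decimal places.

[0, 3, 3]

Reading degrees in the order [0, 1, 2] gives [2, 2, 2]; set D = diag(2, 2, 2) and form L = D - A. L is symmetric positive semidefinite, so every eigenvalue is real and nonnegative.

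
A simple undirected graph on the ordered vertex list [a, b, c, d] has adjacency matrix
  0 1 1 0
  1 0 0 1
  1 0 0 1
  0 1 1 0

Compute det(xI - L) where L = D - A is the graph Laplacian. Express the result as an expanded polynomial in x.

Each diagonal entry of L is the vertex degree and each off-diagonal entry is -1 where an edge is present, 0 otherwise; in the order [a, b, c, d] the diagonal is [2, 2, 2, 2]. Computing det(xI - L) by cofactor expansion (or equivalently via sum-over-permutations) gives x^4 - 8x^3 + 20x^2 - 16x. The coefficient of x^3 equals -trace(L) = -8, matching the sum of degrees. By the matrix-tree theorem the graph has (1/4) * product of the nonzero eigenvalues = 4 spanning trees. The largest eigenvalue, 4, is at most the vertex count 4.

x^4 - 8x^3 + 20x^2 - 16x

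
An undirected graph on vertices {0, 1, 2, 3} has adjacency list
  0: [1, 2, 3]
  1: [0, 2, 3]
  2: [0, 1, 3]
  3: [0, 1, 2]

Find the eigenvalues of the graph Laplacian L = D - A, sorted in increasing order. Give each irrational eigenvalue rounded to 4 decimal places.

[0, 4, 4, 4]

Each diagonal entry of L is the vertex degree and each off-diagonal entry is -1 where an edge is present, 0 otherwise; in the order [0, 1, 2, 3] the diagonal is [3, 3, 3, 3]. Diagonalising L (or applying a numerical eigensolver to the 4x4 matrix) gives the spectrum above. The single zero eigenvalue shows the graph is connected. The eigenvalues sum to 12, which equals trace(L) = 2|E|. By the matrix-tree theorem the graph has (1/4) * product of the nonzero eigenvalues = 16 spanning trees.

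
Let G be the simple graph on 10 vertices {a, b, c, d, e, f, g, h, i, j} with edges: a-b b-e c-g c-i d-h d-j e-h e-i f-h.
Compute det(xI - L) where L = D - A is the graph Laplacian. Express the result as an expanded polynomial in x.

Each diagonal entry of L is the vertex degree and each off-diagonal entry is -1 where an edge is present, 0 otherwise; in the order [a, b, c, d, e, f, g, h, i, j] the diagonal is [1, 2, 2, 2, 3, 1, 1, 3, 2, 1]. L has integer entries, so p(x) = det(xI - L) has integer coefficients. Expanding the determinant yields x^10 - 18x^9 + 134x^8 - 536x^7 + 1252x^6 - 1738x^5 + 1399x^4 - 612x^3 + 129x^2 - 10x. The coefficient of x^9 equals -trace(L) = -18, matching the sum of degrees.

x^10 - 18x^9 + 134x^8 - 536x^7 + 1252x^6 - 1738x^5 + 1399x^4 - 612x^3 + 129x^2 - 10x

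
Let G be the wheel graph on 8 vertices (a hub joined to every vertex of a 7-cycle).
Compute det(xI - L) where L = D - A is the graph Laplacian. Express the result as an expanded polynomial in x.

x^8 - 28x^7 + 322x^6 - 1974x^5 + 6965x^4 - 14126x^3 + 15225x^2 - 6728x

The graph has 8 vertices and degree multiset [7, 3, 3, 3, 3, 3, 3, 3]; D is the diagonal matrix of degrees and L = D - A. L has integer entries, so p(x) = det(xI - L) has integer coefficients. Expanding the determinant yields x^8 - 28x^7 + 322x^6 - 1974x^5 + 6965x^4 - 14126x^3 + 15225x^2 - 6728x. The coefficient of x^7 equals -trace(L) = -28, matching the sum of degrees. The largest eigenvalue, 8, is at most the vertex count 8.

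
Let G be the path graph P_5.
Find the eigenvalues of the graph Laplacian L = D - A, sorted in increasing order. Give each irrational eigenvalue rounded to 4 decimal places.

The graph has 5 vertices and degree multiset [2, 2, 2, 1, 1]; D is the diagonal matrix of degrees and L = D - A. Since every row of L sums to 0, the all-ones vector is in the kernel and 0 is an eigenvalue. The single zero eigenvalue shows the graph is connected. There is one zero in the spectrum, matching the 1 component. The eigenvalues sum to 8, which equals trace(L) = 2|E|.

[0, 0.3820, 1.3820, 2.6180, 3.6180]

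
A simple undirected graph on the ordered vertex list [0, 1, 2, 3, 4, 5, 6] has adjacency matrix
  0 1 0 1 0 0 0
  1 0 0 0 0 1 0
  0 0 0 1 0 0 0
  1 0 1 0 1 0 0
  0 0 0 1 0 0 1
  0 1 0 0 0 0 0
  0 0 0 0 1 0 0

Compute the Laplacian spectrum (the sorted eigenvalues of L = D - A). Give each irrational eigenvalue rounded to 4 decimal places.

Reading degrees in the order [0, 1, 2, 3, 4, 5, 6] gives [2, 2, 1, 3, 2, 1, 1]; set D = diag(2, 2, 1, 3, 2, 1, 1) and form L = D - A. The multiplicity of 0 as a Laplacian eigenvalue equals the number of connected components. The single zero eigenvalue shows the graph is connected. By the matrix-tree theorem the graph has (1/7) * product of the nonzero eigenvalues = 1 spanning tree.

[0, 0.2603, 0.6262, 1.4055, 2.2742, 3.0996, 4.3342]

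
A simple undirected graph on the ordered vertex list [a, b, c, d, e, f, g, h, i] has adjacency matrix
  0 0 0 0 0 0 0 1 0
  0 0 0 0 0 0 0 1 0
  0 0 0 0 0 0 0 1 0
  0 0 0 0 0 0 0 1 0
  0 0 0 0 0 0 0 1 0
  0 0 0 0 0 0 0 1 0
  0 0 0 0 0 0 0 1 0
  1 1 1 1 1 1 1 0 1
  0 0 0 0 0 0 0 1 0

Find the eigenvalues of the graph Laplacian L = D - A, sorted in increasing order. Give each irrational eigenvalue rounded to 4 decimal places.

Each diagonal entry of L is the vertex degree and each off-diagonal entry is -1 where an edge is present, 0 otherwise; in the order [a, b, c, d, e, f, g, h, i] the diagonal is [1, 1, 1, 1, 1, 1, 1, 8, 1]. L is symmetric positive semidefinite, so every eigenvalue is real and nonnegative. The single zero eigenvalue shows the graph is connected.

[0, 1, 1, 1, 1, 1, 1, 1, 9]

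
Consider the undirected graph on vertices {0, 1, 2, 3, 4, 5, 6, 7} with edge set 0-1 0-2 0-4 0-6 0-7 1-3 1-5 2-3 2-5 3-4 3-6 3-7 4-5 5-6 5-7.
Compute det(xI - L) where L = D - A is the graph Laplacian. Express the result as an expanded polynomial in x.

x^8 - 30x^7 + 375x^6 - 2540x^5 + 10095x^4 - 23598x^3 + 30105x^2 - 16200x

Each diagonal entry of L is the vertex degree and each off-diagonal entry is -1 where an edge is present, 0 otherwise; in the order [0, 1, 2, 3, 4, 5, 6, 7] the diagonal is [5, 3, 3, 5, 3, 5, 3, 3]. L has integer entries, so p(x) = det(xI - L) has integer coefficients. Expanding the determinant yields x^8 - 30x^7 + 375x^6 - 2540x^5 + 10095x^4 - 23598x^3 + 30105x^2 - 16200x. The coefficient of x^7 equals -trace(L) = -30, matching the sum of degrees.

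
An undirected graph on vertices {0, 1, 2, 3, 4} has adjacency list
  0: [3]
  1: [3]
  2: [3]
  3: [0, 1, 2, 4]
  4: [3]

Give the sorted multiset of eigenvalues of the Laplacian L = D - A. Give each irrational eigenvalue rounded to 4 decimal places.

With the vertex order [0, 1, 2, 3, 4], the degrees are [1, 1, 1, 4, 1], giving D = diag(1, 1, 1, 4, 1) and L = D - A. Diagonalising L (or applying a numerical eigensolver to the 5x5 matrix) gives the spectrum above. The single zero eigenvalue shows the graph is connected. There is one zero in the spectrum, matching the 1 component.

[0, 1, 1, 1, 5]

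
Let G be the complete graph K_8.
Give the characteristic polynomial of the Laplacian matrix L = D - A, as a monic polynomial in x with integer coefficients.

x^8 - 56x^7 + 1344x^6 - 17920x^5 + 143360x^4 - 688128x^3 + 1835008x^2 - 2097152x

The graph has 8 vertices and degree multiset [7, 7, 7, 7, 7, 7, 7, 7]; D is the diagonal matrix of degrees and L = D - A. L has integer entries, so p(x) = det(xI - L) has integer coefficients. Expanding the determinant yields x^8 - 56x^7 + 1344x^6 - 17920x^5 + 143360x^4 - 688128x^3 + 1835008x^2 - 2097152x. The coefficient of x^7 equals -trace(L) = -56, matching the sum of degrees. The largest eigenvalue, 8, is at most the vertex count 8. The eigenvalues sum to 56, which equals trace(L) = 2|E|.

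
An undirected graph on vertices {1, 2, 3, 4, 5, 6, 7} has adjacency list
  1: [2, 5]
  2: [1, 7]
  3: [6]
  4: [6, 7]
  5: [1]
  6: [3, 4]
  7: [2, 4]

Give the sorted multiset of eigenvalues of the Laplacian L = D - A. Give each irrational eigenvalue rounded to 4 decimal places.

Each diagonal entry of L is the vertex degree and each off-diagonal entry is -1 where an edge is present, 0 otherwise; in the order [1, 2, 3, 4, 5, 6, 7] the diagonal is [2, 2, 1, 2, 1, 2, 2]. Diagonalising L (or applying a numerical eigensolver to the 7x7 matrix) gives the spectrum above. The single zero eigenvalue shows the graph is connected. There is one zero in the spectrum, matching the 1 component.

[0, 0.1981, 0.7530, 1.5550, 2.4450, 3.2470, 3.8019]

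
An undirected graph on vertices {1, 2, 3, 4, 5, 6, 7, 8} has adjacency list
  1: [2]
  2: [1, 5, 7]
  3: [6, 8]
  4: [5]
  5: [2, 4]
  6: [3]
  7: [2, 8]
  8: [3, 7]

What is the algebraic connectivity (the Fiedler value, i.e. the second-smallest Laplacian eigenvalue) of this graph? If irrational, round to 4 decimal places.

Each diagonal entry of L is the vertex degree and each off-diagonal entry is -1 where an edge is present, 0 otherwise; in the order [1, 2, 3, 4, 5, 6, 7, 8] the diagonal is [1, 3, 2, 1, 2, 1, 2, 2]. The smallest Laplacian eigenvalue is always 0. The next one, lambda_2 = 0.1864, measures how hard the graph is to disconnect: larger values mean better connectivity. The largest eigenvalue, 4.3429, is at most the vertex count 8.

0.1864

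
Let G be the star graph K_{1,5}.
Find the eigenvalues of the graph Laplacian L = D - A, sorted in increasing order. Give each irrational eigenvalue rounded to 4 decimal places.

[0, 1, 1, 1, 1, 6]

The graph has 6 vertices and degree multiset [5, 1, 1, 1, 1, 1]; D is the diagonal matrix of degrees and L = D - A. Diagonalising L (or applying a numerical eigensolver to the 6x6 matrix) gives the spectrum above. The largest eigenvalue, 6, is at most the vertex count 6. There is one zero in the spectrum, matching the 1 component.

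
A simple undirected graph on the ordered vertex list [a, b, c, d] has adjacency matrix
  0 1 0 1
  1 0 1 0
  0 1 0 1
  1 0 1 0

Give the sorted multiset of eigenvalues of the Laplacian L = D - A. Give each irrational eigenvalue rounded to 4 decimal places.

[0, 2, 2, 4]

With the vertex order [a, b, c, d], the degrees are [2, 2, 2, 2], giving D = diag(2, 2, 2, 2) and L = D - A. The multiplicity of 0 as a Laplacian eigenvalue equals the number of connected components. The single zero eigenvalue shows the graph is connected. By the matrix-tree theorem the graph has (1/4) * product of the nonzero eigenvalues = 4 spanning trees. The eigenvalues sum to 8, which equals trace(L) = 2|E|.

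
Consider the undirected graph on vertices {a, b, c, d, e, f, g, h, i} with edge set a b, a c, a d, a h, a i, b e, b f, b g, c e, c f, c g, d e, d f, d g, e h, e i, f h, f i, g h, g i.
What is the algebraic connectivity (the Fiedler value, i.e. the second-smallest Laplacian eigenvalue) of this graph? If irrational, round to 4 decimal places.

With the vertex order [a, b, c, d, e, f, g, h, i], the degrees are [5, 4, 4, 4, 5, 5, 5, 4, 4], giving D = diag(5, 4, 4, 4, 5, 5, 5, 4, 4) and L = D - A. Computing the eigenvalues of L and sorting gives [0, 4, 4, 4, 4, 5, 5, 5, 9]. The Fiedler value lambda_2 = 4 is strictly positive, so the graph is connected. There is one zero in the spectrum, matching the 1 component. The largest eigenvalue, 9, is at most the vertex count 9.

4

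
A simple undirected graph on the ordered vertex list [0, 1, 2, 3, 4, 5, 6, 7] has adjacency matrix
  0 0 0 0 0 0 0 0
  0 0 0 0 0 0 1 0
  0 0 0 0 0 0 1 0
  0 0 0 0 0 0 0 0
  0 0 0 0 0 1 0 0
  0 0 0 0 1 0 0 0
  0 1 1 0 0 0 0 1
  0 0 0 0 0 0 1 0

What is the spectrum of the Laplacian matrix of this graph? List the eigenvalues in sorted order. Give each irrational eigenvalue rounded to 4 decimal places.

[0, 0, 0, 0, 1, 1, 2, 4]

Reading degrees in the order [0, 1, 2, 3, 4, 5, 6, 7] gives [0, 1, 1, 0, 1, 1, 3, 1]; set D = diag(0, 1, 1, 0, 1, 1, 3, 1) and form L = D - A. Since every row of L sums to 0, the all-ones vector is in the kernel and 0 is an eigenvalue. The 4 zero eigenvalues correspond to the 4 connected components. There are 4 zeros in the spectrum, matching the 4 components. The eigenvalues sum to 8, which equals trace(L) = 2|E|.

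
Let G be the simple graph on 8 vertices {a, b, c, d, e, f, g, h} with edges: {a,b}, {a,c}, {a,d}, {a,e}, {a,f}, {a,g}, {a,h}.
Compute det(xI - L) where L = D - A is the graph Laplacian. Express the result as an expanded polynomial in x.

x^8 - 14x^7 + 63x^6 - 140x^5 + 175x^4 - 126x^3 + 49x^2 - 8x

With the vertex order [a, b, c, d, e, f, g, h], the degrees are [7, 1, 1, 1, 1, 1, 1, 1], giving D = diag(7, 1, 1, 1, 1, 1, 1, 1) and L = D - A. The eigenvalues of L are [0, 1, 1, 1, 1, 1, 1, 8]; the characteristic polynomial is the product of (x - lambda_i), which multiplies out to x^8 - 14x^7 + 63x^6 - 140x^5 + 175x^4 - 126x^3 + 49x^2 - 8x. The coefficient of x^7 equals -trace(L) = -14, matching the sum of degrees. There is one zero in the spectrum, matching the 1 component.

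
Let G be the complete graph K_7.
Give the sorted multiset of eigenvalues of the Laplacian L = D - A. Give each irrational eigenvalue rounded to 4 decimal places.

The graph has 7 vertices and degree multiset [6, 6, 6, 6, 6, 6, 6]; D is the diagonal matrix of degrees and L = D - A. Diagonalising L (or applying a numerical eigensolver to the 7x7 matrix) gives the spectrum above. The single zero eigenvalue shows the graph is connected. The largest eigenvalue, 7, is at most the vertex count 7.

[0, 7, 7, 7, 7, 7, 7]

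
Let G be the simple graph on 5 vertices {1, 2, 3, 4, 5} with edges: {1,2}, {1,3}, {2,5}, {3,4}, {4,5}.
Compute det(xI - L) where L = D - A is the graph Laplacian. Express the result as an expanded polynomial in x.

x^5 - 10x^4 + 35x^3 - 50x^2 + 25x

Reading degrees in the order [1, 2, 3, 4, 5] gives [2, 2, 2, 2, 2]; set D = diag(2, 2, 2, 2, 2) and form L = D - A. L has integer entries, so p(x) = det(xI - L) has integer coefficients. Expanding the determinant yields x^5 - 10x^4 + 35x^3 - 50x^2 + 25x. Since p(0) = det(-L) = 0, x divides p(x). There is one zero in the spectrum, matching the 1 component.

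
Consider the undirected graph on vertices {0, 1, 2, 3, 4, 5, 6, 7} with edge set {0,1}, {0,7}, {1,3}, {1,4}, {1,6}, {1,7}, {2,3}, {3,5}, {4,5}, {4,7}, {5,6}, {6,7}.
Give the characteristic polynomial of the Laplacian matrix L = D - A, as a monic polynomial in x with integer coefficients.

x^8 - 24x^7 + 235x^6 - 1210x^5 + 3509x^4 - 5654x^3 + 4575x^2 - 1368x

With the vertex order [0, 1, 2, 3, 4, 5, 6, 7], the degrees are [2, 5, 1, 3, 3, 3, 3, 4], giving D = diag(2, 5, 1, 3, 3, 3, 3, 4) and L = D - A. Computing det(xI - L) by cofactor expansion (or equivalently via sum-over-permutations) gives x^8 - 24x^7 + 235x^6 - 1210x^5 + 3509x^4 - 5654x^3 + 4575x^2 - 1368x. Since p(0) = det(-L) = 0, x divides p(x). By the matrix-tree theorem the graph has (1/8) * product of the nonzero eigenvalues = 171 spanning trees.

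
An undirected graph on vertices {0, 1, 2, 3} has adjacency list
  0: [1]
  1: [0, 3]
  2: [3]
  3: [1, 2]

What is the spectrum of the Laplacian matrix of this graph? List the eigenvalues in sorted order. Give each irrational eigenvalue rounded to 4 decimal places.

[0, 0.5858, 2, 3.4142]

With the vertex order [0, 1, 2, 3], the degrees are [1, 2, 1, 2], giving D = diag(1, 2, 1, 2) and L = D - A. L is symmetric positive semidefinite, so every eigenvalue is real and nonnegative. There is one zero in the spectrum, matching the 1 component.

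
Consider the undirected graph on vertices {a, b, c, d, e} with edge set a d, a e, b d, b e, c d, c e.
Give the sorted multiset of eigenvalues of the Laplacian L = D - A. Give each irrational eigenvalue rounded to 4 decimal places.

With the vertex order [a, b, c, d, e], the degrees are [2, 2, 2, 3, 3], giving D = diag(2, 2, 2, 3, 3) and L = D - A. L is symmetric positive semidefinite, so every eigenvalue is real and nonnegative. The single zero eigenvalue shows the graph is connected. By the matrix-tree theorem the graph has (1/5) * product of the nonzero eigenvalues = 12 spanning trees.

[0, 2, 2, 3, 5]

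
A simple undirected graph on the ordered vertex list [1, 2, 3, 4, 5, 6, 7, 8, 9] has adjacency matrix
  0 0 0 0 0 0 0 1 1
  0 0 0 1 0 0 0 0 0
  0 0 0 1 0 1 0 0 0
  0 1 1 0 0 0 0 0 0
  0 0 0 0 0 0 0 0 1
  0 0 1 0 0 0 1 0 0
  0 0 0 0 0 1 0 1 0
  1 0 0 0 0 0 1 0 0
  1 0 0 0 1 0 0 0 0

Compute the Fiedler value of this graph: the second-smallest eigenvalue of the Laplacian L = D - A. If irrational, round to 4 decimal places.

Each diagonal entry of L is the vertex degree and each off-diagonal entry is -1 where an edge is present, 0 otherwise; in the order [1, 2, 3, 4, 5, 6, 7, 8, 9] the diagonal is [2, 1, 2, 2, 1, 2, 2, 2, 2]. Computing the eigenvalues of L and sorting gives [0, 0.1206, 0.4679, 1, 1.6527, 2.3473, 3, 3.5321, 3.8794]. The Fiedler value lambda_2 = 0.1206 is strictly positive, so the graph is connected. The eigenvalues sum to 16, which equals trace(L) = 2|E|.

0.1206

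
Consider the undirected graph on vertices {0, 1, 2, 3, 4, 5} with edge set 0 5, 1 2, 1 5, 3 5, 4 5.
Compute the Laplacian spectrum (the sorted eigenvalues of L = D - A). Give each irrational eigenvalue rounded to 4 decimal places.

[0, 0.4859, 1, 1, 2.4280, 5.0861]

With the vertex order [0, 1, 2, 3, 4, 5], the degrees are [1, 2, 1, 1, 1, 4], giving D = diag(1, 2, 1, 1, 1, 4) and L = D - A. Since every row of L sums to 0, the all-ones vector is in the kernel and 0 is an eigenvalue.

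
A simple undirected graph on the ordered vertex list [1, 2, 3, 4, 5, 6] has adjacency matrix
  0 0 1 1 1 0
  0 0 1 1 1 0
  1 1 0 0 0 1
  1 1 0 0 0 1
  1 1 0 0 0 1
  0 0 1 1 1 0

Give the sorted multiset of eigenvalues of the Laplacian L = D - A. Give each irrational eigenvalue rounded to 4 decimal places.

[0, 3, 3, 3, 3, 6]

With the vertex order [1, 2, 3, 4, 5, 6], the degrees are [3, 3, 3, 3, 3, 3], giving D = diag(3, 3, 3, 3, 3, 3) and L = D - A. Since every row of L sums to 0, the all-ones vector is in the kernel and 0 is an eigenvalue. The single zero eigenvalue shows the graph is connected. By the matrix-tree theorem the graph has (1/6) * product of the nonzero eigenvalues = 81 spanning trees. The largest eigenvalue, 6, is at most the vertex count 6.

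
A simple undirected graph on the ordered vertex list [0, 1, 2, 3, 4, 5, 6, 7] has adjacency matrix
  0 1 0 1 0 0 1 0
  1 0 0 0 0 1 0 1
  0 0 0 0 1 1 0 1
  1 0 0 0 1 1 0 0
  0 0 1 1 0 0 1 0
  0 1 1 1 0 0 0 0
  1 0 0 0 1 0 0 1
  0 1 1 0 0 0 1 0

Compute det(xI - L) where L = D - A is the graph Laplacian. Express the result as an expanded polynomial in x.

Reading degrees in the order [0, 1, 2, 3, 4, 5, 6, 7] gives [3, 3, 3, 3, 3, 3, 3, 3]; set D = diag(3, 3, 3, 3, 3, 3, 3, 3) and form L = D - A. Computing det(xI - L) by cofactor expansion (or equivalently via sum-over-permutations) gives x^8 - 24x^7 + 240x^6 - 1296x^5 + 4080x^4 - 7488x^3 + 7424x^2 - 3072x. The constant term is 0 because L is singular (the all-ones vector lies in its kernel). The largest eigenvalue, 6, is at most the vertex count 8.

x^8 - 24x^7 + 240x^6 - 1296x^5 + 4080x^4 - 7488x^3 + 7424x^2 - 3072x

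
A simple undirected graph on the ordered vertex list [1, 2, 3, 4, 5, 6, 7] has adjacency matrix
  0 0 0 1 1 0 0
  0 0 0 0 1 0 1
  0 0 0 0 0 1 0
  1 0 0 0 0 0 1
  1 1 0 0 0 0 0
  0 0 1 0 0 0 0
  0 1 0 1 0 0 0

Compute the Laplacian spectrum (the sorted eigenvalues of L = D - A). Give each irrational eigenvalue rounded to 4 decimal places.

[0, 0, 1.3820, 1.3820, 2, 3.6180, 3.6180]

Reading degrees in the order [1, 2, 3, 4, 5, 6, 7] gives [2, 2, 1, 2, 2, 1, 2]; set D = diag(2, 2, 1, 2, 2, 1, 2) and form L = D - A. The multiplicity of 0 as a Laplacian eigenvalue equals the number of connected components. The 2 zero eigenvalues correspond to the 2 connected components. The largest eigenvalue, 3.6180, is at most the vertex count 7.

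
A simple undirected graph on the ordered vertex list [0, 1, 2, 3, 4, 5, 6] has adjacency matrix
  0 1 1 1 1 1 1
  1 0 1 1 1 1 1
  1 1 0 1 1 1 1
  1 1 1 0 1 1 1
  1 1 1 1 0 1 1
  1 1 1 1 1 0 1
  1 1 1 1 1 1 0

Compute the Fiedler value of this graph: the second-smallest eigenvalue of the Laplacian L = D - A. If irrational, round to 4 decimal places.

7

Reading degrees in the order [0, 1, 2, 3, 4, 5, 6] gives [6, 6, 6, 6, 6, 6, 6]; set D = diag(6, 6, 6, 6, 6, 6, 6) and form L = D - A. The sorted Laplacian eigenvalues are [0, 7, 7, 7, 7, 7, 7]; the algebraic connectivity is the second entry, 7. The eigenvalues sum to 42, which equals trace(L) = 2|E|. There is one zero in the spectrum, matching the 1 component.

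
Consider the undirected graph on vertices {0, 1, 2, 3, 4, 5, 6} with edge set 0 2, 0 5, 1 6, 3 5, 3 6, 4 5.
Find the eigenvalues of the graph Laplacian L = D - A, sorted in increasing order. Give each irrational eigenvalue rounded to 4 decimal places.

With the vertex order [0, 1, 2, 3, 4, 5, 6], the degrees are [2, 1, 1, 2, 1, 3, 2], giving D = diag(2, 1, 1, 2, 1, 3, 2) and L = D - A. L is symmetric positive semidefinite, so every eigenvalue is real and nonnegative. There is one zero in the spectrum, matching the 1 component.

[0, 0.2603, 0.6262, 1.4055, 2.2742, 3.0996, 4.3342]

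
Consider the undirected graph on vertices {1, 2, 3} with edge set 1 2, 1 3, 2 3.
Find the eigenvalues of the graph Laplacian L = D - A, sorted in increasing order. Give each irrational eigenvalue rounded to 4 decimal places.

Reading degrees in the order [1, 2, 3] gives [2, 2, 2]; set D = diag(2, 2, 2) and form L = D - A. Diagonalising L (or applying a numerical eigensolver to the 3x3 matrix) gives the spectrum above. By the matrix-tree theorem the graph has (1/3) * product of the nonzero eigenvalues = 3 spanning trees.

[0, 3, 3]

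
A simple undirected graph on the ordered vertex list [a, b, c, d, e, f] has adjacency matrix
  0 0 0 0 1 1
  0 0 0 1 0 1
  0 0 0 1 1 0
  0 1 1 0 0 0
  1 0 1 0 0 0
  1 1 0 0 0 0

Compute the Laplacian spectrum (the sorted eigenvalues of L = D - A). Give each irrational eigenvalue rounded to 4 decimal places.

[0, 1, 1, 3, 3, 4]

Reading degrees in the order [a, b, c, d, e, f] gives [2, 2, 2, 2, 2, 2]; set D = diag(2, 2, 2, 2, 2, 2) and form L = D - A. The multiplicity of 0 as a Laplacian eigenvalue equals the number of connected components. By the matrix-tree theorem the graph has (1/6) * product of the nonzero eigenvalues = 6 spanning trees.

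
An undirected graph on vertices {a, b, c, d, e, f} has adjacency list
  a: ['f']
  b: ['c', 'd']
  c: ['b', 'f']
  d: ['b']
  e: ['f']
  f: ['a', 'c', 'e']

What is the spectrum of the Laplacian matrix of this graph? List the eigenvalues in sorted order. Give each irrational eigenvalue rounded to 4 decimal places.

[0, 0.3249, 1, 1.4608, 3, 4.2143]

Reading degrees in the order [a, b, c, d, e, f] gives [1, 2, 2, 1, 1, 3]; set D = diag(1, 2, 2, 1, 1, 3) and form L = D - A. The multiplicity of 0 as a Laplacian eigenvalue equals the number of connected components.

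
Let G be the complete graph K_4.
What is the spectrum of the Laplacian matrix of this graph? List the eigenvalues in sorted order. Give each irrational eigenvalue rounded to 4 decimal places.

[0, 4, 4, 4]

The graph has 4 vertices and degree multiset [3, 3, 3, 3]; D is the diagonal matrix of degrees and L = D - A. L is symmetric positive semidefinite, so every eigenvalue is real and nonnegative. By the matrix-tree theorem the graph has (1/4) * product of the nonzero eigenvalues = 16 spanning trees.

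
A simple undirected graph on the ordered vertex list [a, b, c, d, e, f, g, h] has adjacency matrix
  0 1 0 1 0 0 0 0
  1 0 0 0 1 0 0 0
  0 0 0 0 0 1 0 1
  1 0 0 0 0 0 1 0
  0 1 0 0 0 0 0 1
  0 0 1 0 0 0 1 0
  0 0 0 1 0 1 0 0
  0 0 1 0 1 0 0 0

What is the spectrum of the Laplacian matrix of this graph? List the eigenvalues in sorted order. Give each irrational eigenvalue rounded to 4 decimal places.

Reading degrees in the order [a, b, c, d, e, f, g, h] gives [2, 2, 2, 2, 2, 2, 2, 2]; set D = diag(2, 2, 2, 2, 2, 2, 2, 2) and form L = D - A. The multiplicity of 0 as a Laplacian eigenvalue equals the number of connected components. The single zero eigenvalue shows the graph is connected. There is one zero in the spectrum, matching the 1 component.

[0, 0.5858, 0.5858, 2, 2, 3.4142, 3.4142, 4]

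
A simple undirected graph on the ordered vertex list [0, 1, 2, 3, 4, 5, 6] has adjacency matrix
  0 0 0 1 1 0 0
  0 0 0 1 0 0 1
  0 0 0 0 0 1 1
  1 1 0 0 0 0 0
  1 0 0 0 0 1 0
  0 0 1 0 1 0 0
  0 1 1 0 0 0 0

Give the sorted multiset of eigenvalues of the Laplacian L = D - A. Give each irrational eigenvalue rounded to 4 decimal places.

Reading degrees in the order [0, 1, 2, 3, 4, 5, 6] gives [2, 2, 2, 2, 2, 2, 2]; set D = diag(2, 2, 2, 2, 2, 2, 2) and form L = D - A. The multiplicity of 0 as a Laplacian eigenvalue equals the number of connected components. The single zero eigenvalue shows the graph is connected. By the matrix-tree theorem the graph has (1/7) * product of the nonzero eigenvalues = 7 spanning trees.

[0, 0.7530, 0.7530, 2.4450, 2.4450, 3.8019, 3.8019]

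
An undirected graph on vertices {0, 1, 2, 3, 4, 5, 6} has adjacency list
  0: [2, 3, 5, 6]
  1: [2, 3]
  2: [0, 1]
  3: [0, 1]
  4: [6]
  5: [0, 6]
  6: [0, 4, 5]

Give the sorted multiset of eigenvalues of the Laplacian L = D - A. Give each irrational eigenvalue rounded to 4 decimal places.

Reading degrees in the order [0, 1, 2, 3, 4, 5, 6] gives [4, 2, 2, 2, 1, 2, 3]; set D = diag(4, 2, 2, 2, 1, 2, 3) and form L = D - A. Since every row of L sums to 0, the all-ones vector is in the kernel and 0 is an eigenvalue. By the matrix-tree theorem the graph has (1/7) * product of the nonzero eigenvalues = 12 spanning trees.

[0, 0.5140, 1.3364, 2, 3, 3.8360, 5.3136]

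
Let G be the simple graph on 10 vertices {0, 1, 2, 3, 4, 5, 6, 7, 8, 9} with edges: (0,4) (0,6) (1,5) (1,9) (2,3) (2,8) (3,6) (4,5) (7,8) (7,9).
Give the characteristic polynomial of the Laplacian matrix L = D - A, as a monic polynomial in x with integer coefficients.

x^10 - 20x^9 + 170x^8 - 800x^7 + 2275x^6 - 4004x^5 + 4290x^4 - 2640x^3 + 825x^2 - 100x

Reading degrees in the order [0, 1, 2, 3, 4, 5, 6, 7, 8, 9] gives [2, 2, 2, 2, 2, 2, 2, 2, 2, 2]; set D = diag(2, 2, 2, 2, 2, 2, 2, 2, 2, 2) and form L = D - A. Computing det(xI - L) by cofactor expansion (or equivalently via sum-over-permutations) gives x^10 - 20x^9 + 170x^8 - 800x^7 + 2275x^6 - 4004x^5 + 4290x^4 - 2640x^3 + 825x^2 - 100x. The coefficient of x^9 equals -trace(L) = -20, matching the sum of degrees. By the matrix-tree theorem the graph has (1/10) * product of the nonzero eigenvalues = 10 spanning trees. There is one zero in the spectrum, matching the 1 component.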